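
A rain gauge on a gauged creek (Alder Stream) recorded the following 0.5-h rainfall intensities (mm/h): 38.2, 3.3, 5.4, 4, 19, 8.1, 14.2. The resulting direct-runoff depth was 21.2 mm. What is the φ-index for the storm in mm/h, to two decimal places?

Only the 3 blocks with intensity above φ contribute runoff: 38.2, 19, 14.2 mm/h.
Σ(I−φ)·Δt = d  ⇒  (38.2+19+14.2 − 3φ)·0.5 = 21.2
φ = (71.40 − 21.2/0.5) / 3 = 9.67 mm/h.

φ ≈ 9.67 mm/h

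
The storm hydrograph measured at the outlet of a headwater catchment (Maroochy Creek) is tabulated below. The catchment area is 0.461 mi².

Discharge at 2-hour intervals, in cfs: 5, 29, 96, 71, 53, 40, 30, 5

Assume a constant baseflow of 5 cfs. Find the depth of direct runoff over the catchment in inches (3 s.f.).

d ≈ 1.94 in

Direct runoff: 0.0, 24.0, 91.0, 66.0, 48.0, 35.0, 25.0, 0.0 cfs; ΣQ_DR = 289.0 cfs.
V = ΣQ_DR · Δt = 289.0 × 7200 s = 2.081 × 10^6 ft³.
Over A = 0.461 mi², depth = V / A = 1.94 in.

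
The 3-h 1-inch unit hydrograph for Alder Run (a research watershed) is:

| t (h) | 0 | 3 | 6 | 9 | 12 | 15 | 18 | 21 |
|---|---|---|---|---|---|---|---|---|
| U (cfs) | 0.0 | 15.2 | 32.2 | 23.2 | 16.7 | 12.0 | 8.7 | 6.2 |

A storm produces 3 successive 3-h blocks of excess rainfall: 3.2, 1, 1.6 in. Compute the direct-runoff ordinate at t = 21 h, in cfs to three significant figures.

By discrete convolution, Q_j = Σ (P_i / 1 in) · U_{j−i}.
At t = 21 h (j=7): Q = (3.2/1)·6.2 + (1/1)·8.7 + (1.6/1)·12.0 = 47.7 cfs.

Q ≈ 47.7 cfs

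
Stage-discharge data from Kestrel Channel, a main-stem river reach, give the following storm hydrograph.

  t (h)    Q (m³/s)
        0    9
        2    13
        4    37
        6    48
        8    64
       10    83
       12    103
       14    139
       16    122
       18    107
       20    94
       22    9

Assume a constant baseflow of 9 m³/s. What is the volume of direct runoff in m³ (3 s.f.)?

V ≈ 5.18 × 10^6 m³

Direct-runoff ordinates (Q − Q_b): 0.0, 4.0, 28.0, 39.0, 55.0, 74.0, 94.0, 130.0, 113.0, 98.0, 85.0, 0.0 m³/s.
ΣQ_DR = 720.0 m³/s.
With Δt = 2 h = 7200 s, V = ΣQ_DR · Δt = 720.0 × 7200 = 5.18 × 10^6 m³.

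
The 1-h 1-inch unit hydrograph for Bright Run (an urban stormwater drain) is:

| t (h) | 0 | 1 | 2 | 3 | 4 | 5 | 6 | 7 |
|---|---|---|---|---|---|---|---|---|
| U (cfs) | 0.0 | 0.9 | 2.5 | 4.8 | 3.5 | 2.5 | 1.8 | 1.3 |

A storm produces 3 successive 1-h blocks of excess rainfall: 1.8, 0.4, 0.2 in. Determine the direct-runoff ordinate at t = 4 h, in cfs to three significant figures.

Q ≈ 8.72 cfs

By discrete convolution, Q_j = Σ (P_i / 1 in) · U_{j−i}.
At t = 4 h (j=4): Q = (1.8/1)·3.5 + (0.4/1)·4.8 + (0.2/1)·2.5 = 8.72 cfs.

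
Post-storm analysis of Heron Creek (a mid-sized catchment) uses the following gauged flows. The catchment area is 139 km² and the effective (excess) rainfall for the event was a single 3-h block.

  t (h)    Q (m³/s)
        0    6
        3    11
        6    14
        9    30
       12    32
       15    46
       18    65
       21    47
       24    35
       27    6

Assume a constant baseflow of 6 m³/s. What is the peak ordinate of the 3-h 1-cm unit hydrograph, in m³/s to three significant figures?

Direct runoff: 0.0, 5.0, 8.0, 24.0, 26.0, 40.0, 59.0, 41.0, 29.0, 0.0 m³/s; ΣQ_DR = 232.0 m³/s, peak = 59.0 m³/s.
Runoff depth d = ΣQ_DR·Δt / A = 232.0 × 10800 / (139 km²) = 18.03 mm.
The 1-cm UH is the DRH scaled by (10 mm)/d, so U_p = 59.0 × 10/18.03 = 32.7 m³/s.

U_p ≈ 32.7 m³/s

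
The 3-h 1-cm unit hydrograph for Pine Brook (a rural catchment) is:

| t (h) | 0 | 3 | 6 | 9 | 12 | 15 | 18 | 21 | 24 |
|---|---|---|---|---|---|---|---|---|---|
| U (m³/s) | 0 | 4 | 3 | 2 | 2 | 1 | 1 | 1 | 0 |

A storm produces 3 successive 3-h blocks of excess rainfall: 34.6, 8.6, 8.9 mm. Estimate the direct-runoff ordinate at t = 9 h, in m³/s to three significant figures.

By discrete convolution, Q_j = Σ (P_i / 10 mm) · U_{j−i}.
At t = 9 h (j=3): Q = (34.6/10)·2 + (8.6/10)·3 + (8.9/10)·4 = 13.1 m³/s.

Q ≈ 13.1 m³/s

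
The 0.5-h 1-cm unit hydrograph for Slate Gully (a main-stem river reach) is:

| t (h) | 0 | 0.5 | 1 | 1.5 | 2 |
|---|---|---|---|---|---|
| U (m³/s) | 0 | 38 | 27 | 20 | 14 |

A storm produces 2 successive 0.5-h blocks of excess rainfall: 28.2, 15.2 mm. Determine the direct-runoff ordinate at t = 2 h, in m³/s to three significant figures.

By discrete convolution, Q_j = Σ (P_i / 10 mm) · U_{j−i}.
At t = 2 h (j=4): Q = (28.2/10)·14 + (15.2/10)·20 = 69.9 m³/s.

Q ≈ 69.9 m³/s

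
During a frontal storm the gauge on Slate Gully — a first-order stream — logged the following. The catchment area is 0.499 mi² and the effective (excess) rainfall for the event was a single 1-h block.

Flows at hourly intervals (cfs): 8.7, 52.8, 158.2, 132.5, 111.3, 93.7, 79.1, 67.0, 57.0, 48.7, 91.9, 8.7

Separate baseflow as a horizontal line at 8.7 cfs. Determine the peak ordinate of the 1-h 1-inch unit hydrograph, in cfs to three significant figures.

U_p ≈ 59.8 cfs

Direct runoff: 0.0, 44.1, 149.5, 123.8, 102.6, 85.0, 70.4, 58.3, 48.3, 40.0, 83.2, 0.0 cfs; ΣQ_DR = 805.2 cfs, peak = 149.5 cfs.
Runoff depth d = ΣQ_DR·Δt / A = 805.2 × 3600 / (0.499 mi²) = 2.500 in.
The 1-inch UH is the DRH scaled by (1 in)/d, so U_p = 149.5 × 1/2.500 = 59.8 cfs.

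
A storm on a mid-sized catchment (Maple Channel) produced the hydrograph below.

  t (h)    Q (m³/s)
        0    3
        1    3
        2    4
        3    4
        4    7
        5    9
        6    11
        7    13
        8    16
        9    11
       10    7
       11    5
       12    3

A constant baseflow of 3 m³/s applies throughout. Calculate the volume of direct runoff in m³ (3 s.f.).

Direct-runoff ordinates (Q − Q_b): 0.0, 0.0, 1.0, 1.0, 4.0, 6.0, 8.0, 10.0, 13.0, 8.0, 4.0, 2.0, 0.0 m³/s.
ΣQ_DR = 57.00 m³/s.
With Δt = 1 h = 3600 s, V = ΣQ_DR · Δt = 57.00 × 3600 = 2.05 × 10^5 m³.

V ≈ 2.05 × 10^5 m³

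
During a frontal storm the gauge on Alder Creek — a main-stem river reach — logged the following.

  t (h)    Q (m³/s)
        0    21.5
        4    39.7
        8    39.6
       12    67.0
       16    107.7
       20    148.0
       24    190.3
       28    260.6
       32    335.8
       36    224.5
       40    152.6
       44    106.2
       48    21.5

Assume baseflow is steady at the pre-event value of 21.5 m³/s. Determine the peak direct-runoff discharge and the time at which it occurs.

Subtracting baseflow gives direct-runoff ordinates: 0.0, 18.2, 18.1, 45.5, 86.2, 126.5, 168.8, 239.1, 314.3, 203.0, 131.1, 84.7, 0.0 m³/s.
The maximum is 314.3 m³/s, occurring at the reading for t = 32 h.

Q_p = 314.3 m³/s at t = 32 h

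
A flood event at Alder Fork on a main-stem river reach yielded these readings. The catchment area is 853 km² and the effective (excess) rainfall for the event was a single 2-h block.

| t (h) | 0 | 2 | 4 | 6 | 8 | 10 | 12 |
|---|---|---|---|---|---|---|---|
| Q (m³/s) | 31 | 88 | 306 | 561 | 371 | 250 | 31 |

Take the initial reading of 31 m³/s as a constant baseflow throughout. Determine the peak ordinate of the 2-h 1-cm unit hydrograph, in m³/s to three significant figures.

U_p ≈ 442 m³/s

Direct runoff: 0.0, 57.0, 275.0, 530.0, 340.0, 219.0, 0.0 m³/s; ΣQ_DR = 1421 m³/s, peak = 530.0 m³/s.
Runoff depth d = ΣQ_DR·Δt / A = 1421 × 7200 / (853 km²) = 11.99 mm.
The 1-cm UH is the DRH scaled by (10 mm)/d, so U_p = 530.0 × 10/11.99 = 442 m³/s.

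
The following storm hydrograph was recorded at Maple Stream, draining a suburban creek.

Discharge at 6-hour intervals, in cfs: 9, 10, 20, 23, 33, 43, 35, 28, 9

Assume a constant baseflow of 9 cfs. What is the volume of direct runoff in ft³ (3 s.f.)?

Direct-runoff ordinates (Q − Q_b): 0.0, 1.0, 11.0, 14.0, 24.0, 34.0, 26.0, 19.0, 0.0 cfs.
ΣQ_DR = 129.0 cfs.
With Δt = 6 h = 21600 s, V = ΣQ_DR · Δt = 129.0 × 21600 = 2.79 × 10^6 ft³.

V ≈ 2.79 × 10^6 ft³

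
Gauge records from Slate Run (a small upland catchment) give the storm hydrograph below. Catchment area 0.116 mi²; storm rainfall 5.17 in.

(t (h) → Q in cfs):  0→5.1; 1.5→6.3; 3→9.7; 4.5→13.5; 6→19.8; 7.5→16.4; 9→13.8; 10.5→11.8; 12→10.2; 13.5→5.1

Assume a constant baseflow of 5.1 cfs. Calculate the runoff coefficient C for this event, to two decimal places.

ΣQ_DR = 60.70 cfs; V = ΣQ_DR·Δt = 3.278 × 10^5 ft³.
Runoff depth d = V / A = 1.216 in.
C = d / P = 1.216 / 5.17 = 0.24.

C ≈ 0.24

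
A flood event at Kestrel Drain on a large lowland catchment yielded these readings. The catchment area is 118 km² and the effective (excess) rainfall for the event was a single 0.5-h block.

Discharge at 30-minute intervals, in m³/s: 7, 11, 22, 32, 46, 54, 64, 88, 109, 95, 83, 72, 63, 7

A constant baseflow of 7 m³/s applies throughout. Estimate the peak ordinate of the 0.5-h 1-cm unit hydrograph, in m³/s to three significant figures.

U_p ≈ 102 m³/s

Direct runoff: 0.0, 4.0, 15.0, 25.0, 39.0, 47.0, 57.0, 81.0, 102.0, 88.0, 76.0, 65.0, 56.0, 0.0 m³/s; ΣQ_DR = 655.0 m³/s, peak = 102.0 m³/s.
Runoff depth d = ΣQ_DR·Δt / A = 655.0 × 1800 / (118 km²) = 9.992 mm.
The 1-cm UH is the DRH scaled by (10 mm)/d, so U_p = 102.0 × 10/9.992 = 102 m³/s.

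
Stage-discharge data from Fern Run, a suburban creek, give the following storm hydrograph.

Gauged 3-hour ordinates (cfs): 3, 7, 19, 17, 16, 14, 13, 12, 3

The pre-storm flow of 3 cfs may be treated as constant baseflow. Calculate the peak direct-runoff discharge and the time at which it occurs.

Q_p = 16.0 cfs at t = 6 h

Subtracting baseflow gives direct-runoff ordinates: 0.0, 4.0, 16.0, 14.0, 13.0, 11.0, 10.0, 9.0, 0.0 cfs.
The maximum is 16.0 cfs, occurring at the reading for t = 6 h.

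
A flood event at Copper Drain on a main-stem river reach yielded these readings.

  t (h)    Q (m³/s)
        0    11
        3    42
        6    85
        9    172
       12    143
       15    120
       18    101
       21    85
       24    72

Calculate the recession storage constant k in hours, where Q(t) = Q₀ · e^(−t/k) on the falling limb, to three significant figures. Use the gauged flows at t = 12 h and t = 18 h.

On the falling limb, Q drops from 143 to 101 m³/s between t = 12 h and t = 18 h (Δt = 6 h).
k = −Δt / ln(Q₂/Q₁) = −6 / ln(101/143) = 17.3 h.

k ≈ 17.3 h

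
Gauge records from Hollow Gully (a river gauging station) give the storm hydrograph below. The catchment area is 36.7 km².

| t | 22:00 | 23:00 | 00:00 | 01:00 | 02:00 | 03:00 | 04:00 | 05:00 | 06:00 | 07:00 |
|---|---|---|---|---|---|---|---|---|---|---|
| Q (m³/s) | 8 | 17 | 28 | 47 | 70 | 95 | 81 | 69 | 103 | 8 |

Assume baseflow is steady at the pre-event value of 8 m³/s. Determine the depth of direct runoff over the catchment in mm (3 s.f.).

Direct runoff: 0.0, 9.0, 20.0, 39.0, 62.0, 87.0, 73.0, 61.0, 95.0, 0.0 m³/s; ΣQ_DR = 446.0 m³/s.
V = ΣQ_DR · Δt = 446.0 × 3600 s = 1.606 × 10^6 m³.
Over A = 36.7 km², depth = V / A = 43.7 mm.

d ≈ 43.7 mm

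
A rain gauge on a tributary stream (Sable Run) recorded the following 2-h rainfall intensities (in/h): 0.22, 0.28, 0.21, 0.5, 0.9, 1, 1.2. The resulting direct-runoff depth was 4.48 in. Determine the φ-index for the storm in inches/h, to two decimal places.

φ ≈ 0.34 in/h

Only the 4 blocks with intensity above φ contribute runoff: 0.5, 0.9, 1, 1.2 in/h.
Σ(I−φ)·Δt = d  ⇒  (0.5+0.9+1+1.2 − 4φ)·2 = 4.48
φ = (3.600 − 4.48/2) / 4 = 0.34 in/h.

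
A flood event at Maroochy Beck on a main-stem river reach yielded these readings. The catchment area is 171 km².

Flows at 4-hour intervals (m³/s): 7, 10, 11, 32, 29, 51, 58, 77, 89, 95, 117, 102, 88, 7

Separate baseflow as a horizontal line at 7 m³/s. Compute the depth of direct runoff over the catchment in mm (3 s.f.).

d ≈ 56.8 mm

Direct runoff: 0.0, 3.0, 4.0, 25.0, 22.0, 44.0, 51.0, 70.0, 82.0, 88.0, 110.0, 95.0, 81.0, 0.0 m³/s; ΣQ_DR = 675.0 m³/s.
V = ΣQ_DR · Δt = 675.0 × 14400 s = 9.720 × 10^6 m³.
Over A = 171 km², depth = V / A = 56.8 mm.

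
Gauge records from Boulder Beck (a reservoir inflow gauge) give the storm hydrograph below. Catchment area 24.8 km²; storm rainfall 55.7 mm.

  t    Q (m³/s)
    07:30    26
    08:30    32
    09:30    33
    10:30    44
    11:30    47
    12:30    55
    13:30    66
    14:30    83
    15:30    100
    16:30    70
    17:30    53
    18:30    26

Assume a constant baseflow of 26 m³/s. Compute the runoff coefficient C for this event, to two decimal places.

ΣQ_DR = 323.0 m³/s; V = ΣQ_DR·Δt = 1.163 × 10^6 m³.
Runoff depth d = V / A = 46.89 mm.
C = d / P = 46.89 / 55.7 = 0.84.

C ≈ 0.84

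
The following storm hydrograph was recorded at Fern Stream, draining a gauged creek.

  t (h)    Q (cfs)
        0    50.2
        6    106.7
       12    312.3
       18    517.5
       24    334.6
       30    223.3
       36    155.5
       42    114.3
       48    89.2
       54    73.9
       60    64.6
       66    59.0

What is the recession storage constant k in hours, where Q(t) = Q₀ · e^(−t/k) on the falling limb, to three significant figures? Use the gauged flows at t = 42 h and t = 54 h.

On the falling limb, Q drops from 114.3 to 73.9 cfs between t = 42 h and t = 54 h (Δt = 12 h).
k = −Δt / ln(Q₂/Q₁) = −12 / ln(73.9/114.3) = 27.5 h.

k ≈ 27.5 h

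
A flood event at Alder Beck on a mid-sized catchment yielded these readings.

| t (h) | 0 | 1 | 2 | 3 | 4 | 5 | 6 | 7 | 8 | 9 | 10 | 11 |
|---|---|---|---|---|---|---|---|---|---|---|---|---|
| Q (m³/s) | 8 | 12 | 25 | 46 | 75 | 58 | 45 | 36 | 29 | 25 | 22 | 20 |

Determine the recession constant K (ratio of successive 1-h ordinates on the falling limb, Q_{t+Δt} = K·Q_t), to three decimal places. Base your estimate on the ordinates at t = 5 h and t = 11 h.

K ≈ 0.837

Using the recession-limb readings at t = 5 h and t = 11 h: Q falls from 58 to 20 m³/s over 6 intervals.
K = (Q₂/Q₁)^(1/6) = (20/58)^(1/6) = 0.837.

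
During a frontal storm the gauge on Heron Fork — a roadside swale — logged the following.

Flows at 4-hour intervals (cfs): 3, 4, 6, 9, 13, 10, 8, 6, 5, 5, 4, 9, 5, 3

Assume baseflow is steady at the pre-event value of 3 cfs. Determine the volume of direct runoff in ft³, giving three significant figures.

Direct-runoff ordinates (Q − Q_b): 0.0, 1.0, 3.0, 6.0, 10.0, 7.0, 5.0, 3.0, 2.0, 2.0, 1.0, 6.0, 2.0, 0.0 cfs.
ΣQ_DR = 48.00 cfs.
With Δt = 4 h = 14400 s, V = ΣQ_DR · Δt = 48.00 × 14400 = 6.91 × 10^5 ft³.

V ≈ 6.91 × 10^5 ft³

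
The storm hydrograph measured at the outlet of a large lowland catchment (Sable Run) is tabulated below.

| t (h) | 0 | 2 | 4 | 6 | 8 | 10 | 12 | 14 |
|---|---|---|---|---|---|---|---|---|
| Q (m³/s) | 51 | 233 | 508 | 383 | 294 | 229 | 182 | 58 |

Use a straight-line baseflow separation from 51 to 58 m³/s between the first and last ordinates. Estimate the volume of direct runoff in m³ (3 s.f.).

Direct-runoff ordinates (Q − Q_b): 0.00, 181.00, 455.00, 329.00, 239.00, 173.00, 125.00, 0.00 m³/s.
ΣQ_DR = 1502 m³/s.
With Δt = 2 h = 7200 s, V = ΣQ_DR · Δt = 1502 × 7200 = 1.08 × 10^7 m³.

V ≈ 1.08 × 10^7 m³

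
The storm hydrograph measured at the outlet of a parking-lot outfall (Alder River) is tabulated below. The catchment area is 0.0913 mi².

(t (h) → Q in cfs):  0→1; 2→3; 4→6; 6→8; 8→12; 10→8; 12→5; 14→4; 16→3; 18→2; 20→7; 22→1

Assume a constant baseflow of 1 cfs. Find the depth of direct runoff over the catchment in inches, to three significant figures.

d ≈ 1.63 in

Direct runoff: 0.0, 2.0, 5.0, 7.0, 11.0, 7.0, 4.0, 3.0, 2.0, 1.0, 6.0, 0.0 cfs; ΣQ_DR = 48.00 cfs.
V = ΣQ_DR · Δt = 48.00 × 7200 s = 3.456 × 10^5 ft³.
Over A = 0.0913 mi², depth = V / A = 1.63 in.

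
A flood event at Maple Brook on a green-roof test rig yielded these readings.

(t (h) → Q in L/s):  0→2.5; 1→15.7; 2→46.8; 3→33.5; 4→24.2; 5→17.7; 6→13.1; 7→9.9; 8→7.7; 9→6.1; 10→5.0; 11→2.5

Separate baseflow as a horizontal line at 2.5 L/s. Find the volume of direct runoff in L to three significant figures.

V ≈ 5.57 × 10^5 L

Direct-runoff ordinates (Q − Q_b): 0.0, 13.2, 44.3, 31.0, 21.7, 15.2, 10.6, 7.4, 5.2, 3.6, 2.5, 0.0 L/s.
ΣQ_DR = 154.7 L/s.
With Δt = 1 h = 3600 s, V = ΣQ_DR · Δt = 154.7 × 3600 = 5.57 × 10^5 L.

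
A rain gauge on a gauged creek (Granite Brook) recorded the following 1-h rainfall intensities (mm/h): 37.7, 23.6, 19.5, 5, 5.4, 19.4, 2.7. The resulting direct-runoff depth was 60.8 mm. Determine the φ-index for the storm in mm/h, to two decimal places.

φ ≈ 9.85 mm/h

Only the 4 blocks with intensity above φ contribute runoff: 37.7, 23.6, 19.5, 19.4 mm/h.
Σ(I−φ)·Δt = d  ⇒  (37.7+23.6+19.5+19.4 − 4φ)·1 = 60.8
φ = (100.2 − 60.8/1) / 4 = 9.85 mm/h.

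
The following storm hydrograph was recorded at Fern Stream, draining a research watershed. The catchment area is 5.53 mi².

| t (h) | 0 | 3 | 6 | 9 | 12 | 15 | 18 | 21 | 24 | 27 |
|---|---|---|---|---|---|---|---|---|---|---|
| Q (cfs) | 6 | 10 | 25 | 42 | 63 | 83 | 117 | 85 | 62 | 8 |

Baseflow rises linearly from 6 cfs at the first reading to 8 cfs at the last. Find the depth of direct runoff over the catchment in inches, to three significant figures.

Direct runoff: 0.00, 3.78, 18.56, 35.33, 56.11, 75.89, 109.67, 77.44, 54.22, 0.00 cfs; ΣQ_DR = 431.0 cfs.
V = ΣQ_DR · Δt = 431.0 × 10800 s = 4.655 × 10^6 ft³.
Over A = 5.53 mi², depth = V / A = 0.362 in.

d ≈ 0.362 in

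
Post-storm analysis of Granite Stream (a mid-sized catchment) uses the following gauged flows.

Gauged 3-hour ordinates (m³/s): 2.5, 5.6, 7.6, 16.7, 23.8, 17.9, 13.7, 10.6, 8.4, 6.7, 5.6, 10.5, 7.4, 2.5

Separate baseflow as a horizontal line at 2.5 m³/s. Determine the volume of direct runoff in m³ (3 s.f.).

Direct-runoff ordinates (Q − Q_b): 0.0, 3.1, 5.1, 14.2, 21.3, 15.4, 11.2, 8.1, 5.9, 4.2, 3.1, 8.0, 4.9, 0.0 m³/s.
ΣQ_DR = 104.5 m³/s.
With Δt = 3 h = 10800 s, V = ΣQ_DR · Δt = 104.5 × 10800 = 1.13 × 10^6 m³.

V ≈ 1.13 × 10^6 m³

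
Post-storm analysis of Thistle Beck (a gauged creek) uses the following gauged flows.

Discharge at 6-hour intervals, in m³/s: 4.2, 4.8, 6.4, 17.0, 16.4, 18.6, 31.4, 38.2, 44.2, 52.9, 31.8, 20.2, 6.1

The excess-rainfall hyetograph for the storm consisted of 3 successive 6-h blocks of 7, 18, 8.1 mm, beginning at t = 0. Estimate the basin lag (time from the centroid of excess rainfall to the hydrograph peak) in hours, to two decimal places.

t_L ≈ 44.80 h

Centroid of excess rainfall: t_c = Σ P_i·t̄_i / ΣP_i = 9.1994 h (block centres at 3, 9, 15 h).
Hydrograph peak occurs at t = 54 h, so basin lag t_L = 54 − 9.1994 = 44.80 h.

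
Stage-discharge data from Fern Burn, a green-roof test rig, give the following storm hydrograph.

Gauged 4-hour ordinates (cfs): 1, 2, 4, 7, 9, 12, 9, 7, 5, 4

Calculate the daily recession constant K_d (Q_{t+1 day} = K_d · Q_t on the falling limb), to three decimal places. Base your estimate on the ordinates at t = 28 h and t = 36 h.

K_d ≈ 0.187

Between t = 28 h and t = 36 h the flow falls from 7 to 4 cfs over 2×4 h = 8 h.
Per-interval ratio K = (4/7)^(1/2) = 0.7559; K_d = K^(24/4) = 0.187.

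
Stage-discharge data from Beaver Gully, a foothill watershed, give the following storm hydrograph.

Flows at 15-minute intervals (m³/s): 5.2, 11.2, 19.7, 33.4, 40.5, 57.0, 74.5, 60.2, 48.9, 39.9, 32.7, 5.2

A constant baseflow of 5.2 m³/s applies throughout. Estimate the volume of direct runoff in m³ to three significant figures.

Direct-runoff ordinates (Q − Q_b): 0.0, 6.0, 14.5, 28.2, 35.3, 51.8, 69.3, 55.0, 43.7, 34.7, 27.5, 0.0 m³/s.
ΣQ_DR = 366.0 m³/s.
With Δt = 0.25 h = 900 s, V = ΣQ_DR · Δt = 366.0 × 900 = 3.29 × 10^5 m³.

V ≈ 3.29 × 10^5 m³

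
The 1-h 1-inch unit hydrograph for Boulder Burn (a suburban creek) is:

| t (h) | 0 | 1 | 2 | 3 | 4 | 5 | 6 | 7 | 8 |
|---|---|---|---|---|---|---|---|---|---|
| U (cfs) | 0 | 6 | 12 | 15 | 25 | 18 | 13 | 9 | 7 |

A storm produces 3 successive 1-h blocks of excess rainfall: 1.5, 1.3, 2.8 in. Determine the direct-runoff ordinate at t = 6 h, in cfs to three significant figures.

By discrete convolution, Q_j = Σ (P_i / 1 in) · U_{j−i}.
At t = 6 h (j=6): Q = (1.5/1)·13 + (1.3/1)·18 + (2.8/1)·25 = 113 cfs.

Q ≈ 113 cfs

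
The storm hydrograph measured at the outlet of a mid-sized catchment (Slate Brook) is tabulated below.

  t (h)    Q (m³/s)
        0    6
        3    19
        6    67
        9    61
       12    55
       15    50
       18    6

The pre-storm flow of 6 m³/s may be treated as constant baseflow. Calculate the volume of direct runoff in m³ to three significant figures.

Direct-runoff ordinates (Q − Q_b): 0.0, 13.0, 61.0, 55.0, 49.0, 44.0, 0.0 m³/s.
ΣQ_DR = 222.0 m³/s.
With Δt = 3 h = 10800 s, V = ΣQ_DR · Δt = 222.0 × 10800 = 2.40 × 10^6 m³.

V ≈ 2.40 × 10^6 m³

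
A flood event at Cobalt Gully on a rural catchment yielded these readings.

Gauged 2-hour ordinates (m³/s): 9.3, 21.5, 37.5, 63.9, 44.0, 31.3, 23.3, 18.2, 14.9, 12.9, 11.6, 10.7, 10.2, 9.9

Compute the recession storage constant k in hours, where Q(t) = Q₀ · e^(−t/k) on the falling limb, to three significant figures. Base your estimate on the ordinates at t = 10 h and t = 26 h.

On the falling limb, Q drops from 31.3 to 9.9 m³/s between t = 10 h and t = 26 h (Δt = 16 h).
k = −Δt / ln(Q₂/Q₁) = −16 / ln(9.9/31.3) = 13.9 h.

k ≈ 13.9 h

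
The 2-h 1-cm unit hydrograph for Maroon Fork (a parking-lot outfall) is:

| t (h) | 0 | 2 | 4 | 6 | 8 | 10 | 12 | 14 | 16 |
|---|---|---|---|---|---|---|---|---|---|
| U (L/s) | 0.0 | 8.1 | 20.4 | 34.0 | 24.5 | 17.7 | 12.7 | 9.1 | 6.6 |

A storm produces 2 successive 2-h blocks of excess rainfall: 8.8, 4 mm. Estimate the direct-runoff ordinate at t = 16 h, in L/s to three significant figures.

By discrete convolution, Q_j = Σ (P_i / 10 mm) · U_{j−i}.
At t = 16 h (j=8): Q = (8.8/10)·6.6 + (4/10)·9.1 = 9.45 L/s.

Q ≈ 9.45 L/s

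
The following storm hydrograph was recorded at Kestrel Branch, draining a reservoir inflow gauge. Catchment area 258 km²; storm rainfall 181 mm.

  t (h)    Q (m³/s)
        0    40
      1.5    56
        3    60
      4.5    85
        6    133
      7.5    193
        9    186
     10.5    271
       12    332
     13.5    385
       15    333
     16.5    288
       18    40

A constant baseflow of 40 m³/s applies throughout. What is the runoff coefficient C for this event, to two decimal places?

ΣQ_DR = 1882 m³/s; V = ΣQ_DR·Δt = 1.016 × 10^7 m³.
Runoff depth d = V / A = 39.39 mm.
C = d / P = 39.39 / 181 = 0.22.

C ≈ 0.22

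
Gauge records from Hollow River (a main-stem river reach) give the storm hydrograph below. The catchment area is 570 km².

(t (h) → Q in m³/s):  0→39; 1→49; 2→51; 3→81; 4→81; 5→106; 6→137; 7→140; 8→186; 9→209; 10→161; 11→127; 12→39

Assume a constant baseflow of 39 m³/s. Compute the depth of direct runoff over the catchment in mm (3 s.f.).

Direct runoff: 0.0, 10.0, 12.0, 42.0, 42.0, 67.0, 98.0, 101.0, 147.0, 170.0, 122.0, 88.0, 0.0 m³/s; ΣQ_DR = 899.0 m³/s.
V = ΣQ_DR · Δt = 899.0 × 3600 s = 3.236 × 10^6 m³.
Over A = 570 km², depth = V / A = 5.68 mm.

d ≈ 5.68 mm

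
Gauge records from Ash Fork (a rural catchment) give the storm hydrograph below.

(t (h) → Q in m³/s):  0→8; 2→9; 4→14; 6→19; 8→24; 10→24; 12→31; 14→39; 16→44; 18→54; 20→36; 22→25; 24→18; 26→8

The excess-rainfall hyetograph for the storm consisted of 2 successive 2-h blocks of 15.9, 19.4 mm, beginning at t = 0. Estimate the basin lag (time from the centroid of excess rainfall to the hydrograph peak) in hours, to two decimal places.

t_L ≈ 15.90 h

Centroid of excess rainfall: t_c = Σ P_i·t̄_i / ΣP_i = 2.0992 h (block centres at 1, 3 h).
Hydrograph peak occurs at t = 18 h, so basin lag t_L = 18 − 2.0992 = 15.90 h.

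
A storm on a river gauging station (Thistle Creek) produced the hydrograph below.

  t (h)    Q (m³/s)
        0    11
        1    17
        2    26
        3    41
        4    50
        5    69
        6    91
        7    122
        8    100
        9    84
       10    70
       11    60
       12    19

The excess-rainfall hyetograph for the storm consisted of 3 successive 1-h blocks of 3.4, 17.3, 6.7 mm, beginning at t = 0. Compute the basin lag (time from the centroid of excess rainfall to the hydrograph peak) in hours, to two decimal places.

t_L ≈ 5.38 h

Centroid of excess rainfall: t_c = Σ P_i·t̄_i / ΣP_i = 1.6204 h (block centres at 0.5, 1.5, 2.5 h).
Hydrograph peak occurs at t = 7 h, so basin lag t_L = 7 − 1.6204 = 5.38 h.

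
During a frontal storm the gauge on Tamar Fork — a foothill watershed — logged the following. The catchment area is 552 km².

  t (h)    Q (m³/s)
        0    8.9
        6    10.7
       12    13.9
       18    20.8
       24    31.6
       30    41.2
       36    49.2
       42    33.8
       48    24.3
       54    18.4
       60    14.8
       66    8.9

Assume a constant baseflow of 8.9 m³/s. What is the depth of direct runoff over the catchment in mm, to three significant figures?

d ≈ 6.64 mm

Direct runoff: 0.0, 1.8, 5.0, 11.9, 22.7, 32.3, 40.3, 24.9, 15.4, 9.5, 5.9, 0.0 m³/s; ΣQ_DR = 169.7 m³/s.
V = ΣQ_DR · Δt = 169.7 × 21600 s = 3.666 × 10^6 m³.
Over A = 552 km², depth = V / A = 6.64 mm.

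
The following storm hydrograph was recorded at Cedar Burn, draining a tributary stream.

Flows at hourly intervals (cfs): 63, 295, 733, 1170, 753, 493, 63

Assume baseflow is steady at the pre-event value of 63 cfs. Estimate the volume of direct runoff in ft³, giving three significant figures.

V ≈ 1.13 × 10^7 ft³

Direct-runoff ordinates (Q − Q_b): 0.0, 232.0, 670.0, 1107.0, 690.0, 430.0, 0.0 cfs.
ΣQ_DR = 3129 cfs.
With Δt = 1 h = 3600 s, V = ΣQ_DR · Δt = 3129 × 3600 = 1.13 × 10^7 ft³.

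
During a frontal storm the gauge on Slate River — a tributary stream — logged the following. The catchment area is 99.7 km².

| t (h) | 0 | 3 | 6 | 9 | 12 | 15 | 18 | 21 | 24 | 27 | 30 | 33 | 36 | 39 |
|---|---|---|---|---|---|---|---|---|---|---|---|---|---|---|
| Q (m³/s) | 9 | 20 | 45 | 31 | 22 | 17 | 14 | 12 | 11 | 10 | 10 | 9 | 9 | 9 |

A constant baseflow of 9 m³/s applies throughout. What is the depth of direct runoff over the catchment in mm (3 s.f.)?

d ≈ 11.0 mm

Direct runoff: 0.0, 11.0, 36.0, 22.0, 13.0, 8.0, 5.0, 3.0, 2.0, 1.0, 1.0, 0.0, 0.0, 0.0 m³/s; ΣQ_DR = 102.0 m³/s.
V = ΣQ_DR · Δt = 102.0 × 10800 s = 1.102 × 10^6 m³.
Over A = 99.7 km², depth = V / A = 11.0 mm.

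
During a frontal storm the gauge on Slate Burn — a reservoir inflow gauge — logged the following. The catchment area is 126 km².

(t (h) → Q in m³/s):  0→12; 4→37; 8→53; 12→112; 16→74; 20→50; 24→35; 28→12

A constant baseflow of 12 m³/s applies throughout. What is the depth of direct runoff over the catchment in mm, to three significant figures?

d ≈ 33.0 mm

Direct runoff: 0.0, 25.0, 41.0, 100.0, 62.0, 38.0, 23.0, 0.0 m³/s; ΣQ_DR = 289.0 m³/s.
V = ΣQ_DR · Δt = 289.0 × 14400 s = 4.162 × 10^6 m³.
Over A = 126 km², depth = V / A = 33.0 mm.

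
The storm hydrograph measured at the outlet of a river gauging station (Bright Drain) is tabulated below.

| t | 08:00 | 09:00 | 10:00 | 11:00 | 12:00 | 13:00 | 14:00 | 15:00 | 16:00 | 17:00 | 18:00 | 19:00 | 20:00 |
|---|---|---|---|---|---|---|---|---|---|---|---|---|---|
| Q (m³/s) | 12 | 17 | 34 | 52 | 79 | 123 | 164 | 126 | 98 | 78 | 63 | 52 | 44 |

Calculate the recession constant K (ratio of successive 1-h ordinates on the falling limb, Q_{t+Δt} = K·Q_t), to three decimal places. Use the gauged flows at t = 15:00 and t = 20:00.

Using the recession-limb readings at t = 15:00 and t = 20:00: Q falls from 126 to 44 m³/s over 5 intervals.
K = (Q₂/Q₁)^(1/5) = (44/126)^(1/5) = 0.810.

K ≈ 0.810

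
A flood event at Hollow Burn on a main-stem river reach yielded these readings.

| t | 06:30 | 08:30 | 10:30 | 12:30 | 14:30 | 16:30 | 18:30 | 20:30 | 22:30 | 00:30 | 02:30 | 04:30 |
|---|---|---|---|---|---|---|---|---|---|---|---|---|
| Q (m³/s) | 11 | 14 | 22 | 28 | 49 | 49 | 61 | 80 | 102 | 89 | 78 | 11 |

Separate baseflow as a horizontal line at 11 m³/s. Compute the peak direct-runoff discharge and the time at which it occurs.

Subtracting baseflow gives direct-runoff ordinates: 0.0, 3.0, 11.0, 17.0, 38.0, 38.0, 50.0, 69.0, 91.0, 78.0, 67.0, 0.0 m³/s.
The maximum is 91.0 m³/s, occurring at the reading for t = 22:30.

Q_p = 91.0 m³/s at t = 22:30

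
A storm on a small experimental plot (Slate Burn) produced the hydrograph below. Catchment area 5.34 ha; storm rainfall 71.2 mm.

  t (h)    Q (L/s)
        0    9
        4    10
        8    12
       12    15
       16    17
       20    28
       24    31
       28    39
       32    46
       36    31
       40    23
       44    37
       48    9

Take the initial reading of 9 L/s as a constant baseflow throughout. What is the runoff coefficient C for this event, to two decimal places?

ΣQ_DR = 190.0 L/s; V = ΣQ_DR·Δt = 2.736 × 10^6 L.
Runoff depth d = V / A = 51.24 mm.
C = d / P = 51.24 / 71.2 = 0.72.

C ≈ 0.72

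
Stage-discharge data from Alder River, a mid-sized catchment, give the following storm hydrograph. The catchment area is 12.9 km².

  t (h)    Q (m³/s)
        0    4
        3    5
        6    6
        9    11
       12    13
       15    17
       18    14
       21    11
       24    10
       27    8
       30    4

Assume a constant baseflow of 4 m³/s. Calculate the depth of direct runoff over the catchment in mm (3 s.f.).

d ≈ 49.4 mm

Direct runoff: 0.0, 1.0, 2.0, 7.0, 9.0, 13.0, 10.0, 7.0, 6.0, 4.0, 0.0 m³/s; ΣQ_DR = 59.00 m³/s.
V = ΣQ_DR · Δt = 59.00 × 10800 s = 6.372 × 10^5 m³.
Over A = 12.9 km², depth = V / A = 49.4 mm.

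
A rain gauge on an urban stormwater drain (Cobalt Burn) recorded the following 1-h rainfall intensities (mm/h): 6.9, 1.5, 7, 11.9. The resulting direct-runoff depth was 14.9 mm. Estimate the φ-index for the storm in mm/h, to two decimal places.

φ ≈ 3.63 mm/h

Only the 3 blocks with intensity above φ contribute runoff: 6.9, 7, 11.9 mm/h.
Σ(I−φ)·Δt = d  ⇒  (6.9+7+11.9 − 3φ)·1 = 14.9
φ = (25.80 − 14.9/1) / 3 = 3.63 mm/h.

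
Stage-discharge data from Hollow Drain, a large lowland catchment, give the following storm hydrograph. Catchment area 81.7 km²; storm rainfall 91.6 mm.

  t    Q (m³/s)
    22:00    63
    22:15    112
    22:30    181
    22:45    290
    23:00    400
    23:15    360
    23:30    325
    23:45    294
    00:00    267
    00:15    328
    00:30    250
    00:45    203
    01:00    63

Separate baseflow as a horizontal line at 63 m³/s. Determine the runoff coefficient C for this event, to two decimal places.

ΣQ_DR = 2317 m³/s; V = ΣQ_DR·Δt = 2.085 × 10^6 m³.
Runoff depth d = V / A = 25.52 mm.
C = d / P = 25.52 / 91.6 = 0.28.

C ≈ 0.28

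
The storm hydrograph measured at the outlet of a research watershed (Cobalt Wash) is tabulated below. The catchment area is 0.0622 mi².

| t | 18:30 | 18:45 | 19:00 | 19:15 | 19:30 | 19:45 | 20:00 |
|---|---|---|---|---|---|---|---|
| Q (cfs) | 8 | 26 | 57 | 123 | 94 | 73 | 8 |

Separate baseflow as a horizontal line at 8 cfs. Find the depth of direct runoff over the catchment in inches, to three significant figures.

Direct runoff: 0.0, 18.0, 49.0, 115.0, 86.0, 65.0, 0.0 cfs; ΣQ_DR = 333.0 cfs.
V = ΣQ_DR · Δt = 333.0 × 900 s = 2.997 × 10^5 ft³.
Over A = 0.0622 mi², depth = V / A = 2.07 in.

d ≈ 2.07 in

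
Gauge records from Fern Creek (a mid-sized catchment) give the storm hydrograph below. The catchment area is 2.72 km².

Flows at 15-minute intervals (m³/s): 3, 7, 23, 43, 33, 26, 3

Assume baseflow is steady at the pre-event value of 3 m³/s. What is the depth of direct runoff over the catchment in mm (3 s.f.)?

d ≈ 38.7 mm

Direct runoff: 0.0, 4.0, 20.0, 40.0, 30.0, 23.0, 0.0 m³/s; ΣQ_DR = 117.0 m³/s.
V = ΣQ_DR · Δt = 117.0 × 900 s = 1.053 × 10^5 m³.
Over A = 2.72 km², depth = V / A = 38.7 mm.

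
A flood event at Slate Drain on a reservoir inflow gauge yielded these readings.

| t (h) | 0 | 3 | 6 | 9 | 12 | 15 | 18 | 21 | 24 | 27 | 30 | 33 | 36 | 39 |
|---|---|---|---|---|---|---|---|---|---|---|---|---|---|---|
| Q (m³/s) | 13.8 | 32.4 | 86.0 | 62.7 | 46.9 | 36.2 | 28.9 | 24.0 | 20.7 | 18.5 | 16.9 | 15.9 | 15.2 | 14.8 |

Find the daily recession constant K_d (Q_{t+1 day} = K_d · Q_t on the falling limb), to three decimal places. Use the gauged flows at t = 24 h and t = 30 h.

Between t = 24 h and t = 30 h the flow falls from 20.7 to 16.9 m³/s over 2×3 h = 6 h.
Per-interval ratio K = (16.9/20.7)^(1/2) = 0.9036; K_d = K^(24/3) = 0.444.

K_d ≈ 0.444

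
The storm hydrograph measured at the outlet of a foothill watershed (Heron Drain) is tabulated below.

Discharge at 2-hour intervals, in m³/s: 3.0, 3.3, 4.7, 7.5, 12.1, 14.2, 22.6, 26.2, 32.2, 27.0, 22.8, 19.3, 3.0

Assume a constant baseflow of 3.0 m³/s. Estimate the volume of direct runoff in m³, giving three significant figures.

V ≈ 1.14 × 10^6 m³

Direct-runoff ordinates (Q − Q_b): 0.0, 0.3, 1.7, 4.5, 9.1, 11.2, 19.6, 23.2, 29.2, 24.0, 19.8, 16.3, 0.0 m³/s.
ΣQ_DR = 158.9 m³/s.
With Δt = 2 h = 7200 s, V = ΣQ_DR · Δt = 158.9 × 7200 = 1.14 × 10^6 m³.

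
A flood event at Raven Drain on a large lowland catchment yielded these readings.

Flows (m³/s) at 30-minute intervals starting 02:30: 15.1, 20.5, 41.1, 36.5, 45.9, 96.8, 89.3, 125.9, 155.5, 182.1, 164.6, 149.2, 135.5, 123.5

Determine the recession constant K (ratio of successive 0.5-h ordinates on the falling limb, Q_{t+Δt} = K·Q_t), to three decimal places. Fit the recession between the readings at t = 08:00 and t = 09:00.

K ≈ 0.910

Using the recession-limb readings at t = 08:00 and t = 09:00: Q falls from 149.2 to 123.5 m³/s over 2 intervals.
K = (Q₂/Q₁)^(1/2) = (123.5/149.2)^(1/2) = 0.910.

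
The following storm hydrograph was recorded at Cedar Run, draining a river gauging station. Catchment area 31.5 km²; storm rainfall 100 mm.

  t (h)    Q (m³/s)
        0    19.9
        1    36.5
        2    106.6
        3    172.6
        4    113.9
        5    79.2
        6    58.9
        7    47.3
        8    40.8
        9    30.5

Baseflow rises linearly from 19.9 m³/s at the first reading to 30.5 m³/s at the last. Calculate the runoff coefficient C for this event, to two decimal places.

ΣQ_DR = 454.2 m³/s; V = ΣQ_DR·Δt = 1.635 × 10^6 m³.
Runoff depth d = V / A = 51.91 mm.
C = d / P = 51.91 / 100 = 0.52.

C ≈ 0.52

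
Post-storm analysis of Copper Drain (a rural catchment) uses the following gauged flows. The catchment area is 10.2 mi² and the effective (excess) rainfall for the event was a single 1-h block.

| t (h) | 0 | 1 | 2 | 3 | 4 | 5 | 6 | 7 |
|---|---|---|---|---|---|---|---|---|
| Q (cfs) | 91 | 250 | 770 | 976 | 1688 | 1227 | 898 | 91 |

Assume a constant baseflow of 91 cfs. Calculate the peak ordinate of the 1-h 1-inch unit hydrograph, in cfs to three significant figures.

U_p ≈ 2000 cfs

Direct runoff: 0.0, 159.0, 679.0, 885.0, 1597.0, 1136.0, 807.0, 0.0 cfs; ΣQ_DR = 5263 cfs, peak = 1597.0 cfs.
Runoff depth d = ΣQ_DR·Δt / A = 5263 × 3600 / (10.2 mi²) = 0.7996 in.
The 1-inch UH is the DRH scaled by (1 in)/d, so U_p = 1597.0 × 1/0.7996 = 2000 cfs.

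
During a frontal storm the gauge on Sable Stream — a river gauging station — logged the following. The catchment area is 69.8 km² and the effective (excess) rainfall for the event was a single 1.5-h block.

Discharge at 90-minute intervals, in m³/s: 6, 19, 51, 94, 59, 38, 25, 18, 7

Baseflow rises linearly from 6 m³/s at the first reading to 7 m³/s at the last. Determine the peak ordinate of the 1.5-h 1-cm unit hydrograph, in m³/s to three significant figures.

U_p ≈ 43.8 m³/s

Direct runoff: 0.00, 12.88, 44.75, 87.62, 52.50, 31.38, 18.25, 11.12, 0.00 m³/s; ΣQ_DR = 258.5 m³/s, peak = 87.62 m³/s.
Runoff depth d = ΣQ_DR·Δt / A = 258.5 × 5400 / (69.8 km²) = 20.00 mm.
The 1-cm UH is the DRH scaled by (10 mm)/d, so U_p = 87.62 × 10/20.00 = 43.8 m³/s.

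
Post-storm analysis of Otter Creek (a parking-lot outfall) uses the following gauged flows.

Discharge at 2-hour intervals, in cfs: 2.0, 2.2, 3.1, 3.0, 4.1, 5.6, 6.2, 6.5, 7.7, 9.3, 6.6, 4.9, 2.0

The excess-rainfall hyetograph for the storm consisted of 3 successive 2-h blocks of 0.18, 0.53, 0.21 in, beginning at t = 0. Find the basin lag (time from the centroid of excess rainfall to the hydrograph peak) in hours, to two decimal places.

t_L ≈ 14.93 h

Centroid of excess rainfall: t_c = Σ P_i·t̄_i / ΣP_i = 3.0652 h (block centres at 1, 3, 5 h).
Hydrograph peak occurs at t = 18 h, so basin lag t_L = 18 − 3.0652 = 14.93 h.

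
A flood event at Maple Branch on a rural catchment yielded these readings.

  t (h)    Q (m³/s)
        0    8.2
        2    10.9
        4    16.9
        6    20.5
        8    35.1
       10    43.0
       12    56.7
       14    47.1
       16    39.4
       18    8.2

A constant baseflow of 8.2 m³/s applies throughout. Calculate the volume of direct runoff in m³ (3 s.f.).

Direct-runoff ordinates (Q − Q_b): 0.0, 2.7, 8.7, 12.3, 26.9, 34.8, 48.5, 38.9, 31.2, 0.0 m³/s.
ΣQ_DR = 204.0 m³/s.
With Δt = 2 h = 7200 s, V = ΣQ_DR · Δt = 204.0 × 7200 = 1.47 × 10^6 m³.

V ≈ 1.47 × 10^6 m³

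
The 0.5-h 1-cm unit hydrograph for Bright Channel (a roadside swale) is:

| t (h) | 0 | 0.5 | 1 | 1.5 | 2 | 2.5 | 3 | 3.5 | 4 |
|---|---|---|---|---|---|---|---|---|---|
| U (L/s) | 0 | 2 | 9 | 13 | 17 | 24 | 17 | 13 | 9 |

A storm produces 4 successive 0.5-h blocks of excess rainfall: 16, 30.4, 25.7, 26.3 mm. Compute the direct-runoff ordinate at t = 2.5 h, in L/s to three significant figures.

By discrete convolution, Q_j = Σ (P_i / 10 mm) · U_{j−i}.
At t = 2.5 h (j=5): Q = (16/10)·24 + (30.4/10)·17 + (25.7/10)·13 + (26.3/10)·9 = 147 L/s.

Q ≈ 147 L/s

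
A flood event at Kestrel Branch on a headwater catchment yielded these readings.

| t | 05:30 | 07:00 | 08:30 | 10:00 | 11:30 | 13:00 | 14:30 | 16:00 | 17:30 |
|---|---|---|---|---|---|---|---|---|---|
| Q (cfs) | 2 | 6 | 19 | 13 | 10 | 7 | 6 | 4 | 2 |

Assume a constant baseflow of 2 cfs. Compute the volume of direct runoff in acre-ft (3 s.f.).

Direct-runoff ordinates (Q − Q_b): 0.0, 4.0, 17.0, 11.0, 8.0, 5.0, 4.0, 2.0, 0.0 cfs.
ΣQ_DR = 51.00 cfs.
With Δt = 1.5 h = 5400 s, V = ΣQ_DR · Δt = 51.00 × 5400 = 2.75 × 10^5 ft³ = 6.32 acre-ft.

V ≈ 6.32 acre-ft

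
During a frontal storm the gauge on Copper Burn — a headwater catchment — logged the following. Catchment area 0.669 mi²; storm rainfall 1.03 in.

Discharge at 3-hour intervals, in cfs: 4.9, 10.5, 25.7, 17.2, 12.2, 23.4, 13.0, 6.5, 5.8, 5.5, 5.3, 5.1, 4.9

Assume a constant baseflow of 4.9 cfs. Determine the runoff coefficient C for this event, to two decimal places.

ΣQ_DR = 76.30 cfs; V = ΣQ_DR·Δt = 8.240 × 10^5 ft³.
Runoff depth d = V / A = 0.5302 in.
C = d / P = 0.5302 / 1.03 = 0.51.

C ≈ 0.51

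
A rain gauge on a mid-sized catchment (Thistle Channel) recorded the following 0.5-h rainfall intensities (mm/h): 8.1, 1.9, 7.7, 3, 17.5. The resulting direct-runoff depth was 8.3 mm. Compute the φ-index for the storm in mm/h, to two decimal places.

Only the 3 blocks with intensity above φ contribute runoff: 8.1, 7.7, 17.5 mm/h.
Σ(I−φ)·Δt = d  ⇒  (8.1+7.7+17.5 − 3φ)·0.5 = 8.3
φ = (33.30 − 8.3/0.5) / 3 = 5.57 mm/h.

φ ≈ 5.57 mm/h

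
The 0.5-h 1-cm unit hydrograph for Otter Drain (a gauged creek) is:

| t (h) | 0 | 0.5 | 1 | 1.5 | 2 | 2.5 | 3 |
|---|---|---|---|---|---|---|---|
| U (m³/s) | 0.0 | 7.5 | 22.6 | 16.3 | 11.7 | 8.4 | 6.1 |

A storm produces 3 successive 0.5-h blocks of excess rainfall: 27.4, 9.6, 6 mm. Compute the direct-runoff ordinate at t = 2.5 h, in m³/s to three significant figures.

By discrete convolution, Q_j = Σ (P_i / 10 mm) · U_{j−i}.
At t = 2.5 h (j=5): Q = (27.4/10)·8.4 + (9.6/10)·11.7 + (6/10)·16.3 = 44.0 m³/s.

Q ≈ 44.0 m³/s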